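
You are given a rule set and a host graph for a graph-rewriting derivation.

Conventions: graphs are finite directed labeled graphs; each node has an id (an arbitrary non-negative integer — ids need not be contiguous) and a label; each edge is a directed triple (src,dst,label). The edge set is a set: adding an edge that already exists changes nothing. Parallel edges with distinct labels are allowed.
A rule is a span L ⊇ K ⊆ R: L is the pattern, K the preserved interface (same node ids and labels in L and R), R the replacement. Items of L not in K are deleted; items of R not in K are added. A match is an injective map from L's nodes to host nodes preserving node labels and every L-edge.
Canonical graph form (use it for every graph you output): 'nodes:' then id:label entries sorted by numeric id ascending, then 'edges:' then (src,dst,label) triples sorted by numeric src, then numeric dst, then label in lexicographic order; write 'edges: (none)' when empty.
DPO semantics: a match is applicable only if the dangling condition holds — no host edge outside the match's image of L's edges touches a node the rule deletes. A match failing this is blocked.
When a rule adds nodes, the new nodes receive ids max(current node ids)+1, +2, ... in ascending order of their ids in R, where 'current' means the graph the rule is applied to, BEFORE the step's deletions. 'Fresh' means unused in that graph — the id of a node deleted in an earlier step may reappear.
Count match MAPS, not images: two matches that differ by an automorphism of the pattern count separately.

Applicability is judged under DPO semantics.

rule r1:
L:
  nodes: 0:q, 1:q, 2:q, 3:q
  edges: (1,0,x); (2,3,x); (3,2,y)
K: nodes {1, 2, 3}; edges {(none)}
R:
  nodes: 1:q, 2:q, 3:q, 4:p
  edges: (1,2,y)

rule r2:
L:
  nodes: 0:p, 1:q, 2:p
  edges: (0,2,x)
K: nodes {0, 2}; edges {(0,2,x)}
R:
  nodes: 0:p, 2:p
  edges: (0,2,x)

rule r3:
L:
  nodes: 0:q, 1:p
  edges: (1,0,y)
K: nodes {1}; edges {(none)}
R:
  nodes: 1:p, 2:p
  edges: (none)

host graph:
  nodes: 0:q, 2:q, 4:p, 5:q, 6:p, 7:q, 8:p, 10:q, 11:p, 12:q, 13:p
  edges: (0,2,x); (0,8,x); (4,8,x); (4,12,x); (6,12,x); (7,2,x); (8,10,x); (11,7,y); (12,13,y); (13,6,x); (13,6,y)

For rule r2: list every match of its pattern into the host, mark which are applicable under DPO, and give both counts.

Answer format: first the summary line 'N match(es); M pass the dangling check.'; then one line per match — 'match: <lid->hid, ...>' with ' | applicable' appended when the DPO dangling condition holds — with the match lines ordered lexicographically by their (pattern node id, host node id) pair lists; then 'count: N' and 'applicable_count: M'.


12 match(es); 2 pass the dangling check.
match: 0->4, 1->0, 2->8
match: 0->4, 1->2, 2->8
match: 0->4, 1->5, 2->8 | applicable
match: 0->4, 1->7, 2->8
match: 0->4, 1->10, 2->8
match: 0->4, 1->12, 2->8
match: 0->13, 1->0, 2->6
match: 0->13, 1->2, 2->6
match: 0->13, 1->5, 2->6 | applicable
match: 0->13, 1->7, 2->6
match: 0->13, 1->10, 2->6
match: 0->13, 1->12, 2->6
count: 12
applicable_count: 2


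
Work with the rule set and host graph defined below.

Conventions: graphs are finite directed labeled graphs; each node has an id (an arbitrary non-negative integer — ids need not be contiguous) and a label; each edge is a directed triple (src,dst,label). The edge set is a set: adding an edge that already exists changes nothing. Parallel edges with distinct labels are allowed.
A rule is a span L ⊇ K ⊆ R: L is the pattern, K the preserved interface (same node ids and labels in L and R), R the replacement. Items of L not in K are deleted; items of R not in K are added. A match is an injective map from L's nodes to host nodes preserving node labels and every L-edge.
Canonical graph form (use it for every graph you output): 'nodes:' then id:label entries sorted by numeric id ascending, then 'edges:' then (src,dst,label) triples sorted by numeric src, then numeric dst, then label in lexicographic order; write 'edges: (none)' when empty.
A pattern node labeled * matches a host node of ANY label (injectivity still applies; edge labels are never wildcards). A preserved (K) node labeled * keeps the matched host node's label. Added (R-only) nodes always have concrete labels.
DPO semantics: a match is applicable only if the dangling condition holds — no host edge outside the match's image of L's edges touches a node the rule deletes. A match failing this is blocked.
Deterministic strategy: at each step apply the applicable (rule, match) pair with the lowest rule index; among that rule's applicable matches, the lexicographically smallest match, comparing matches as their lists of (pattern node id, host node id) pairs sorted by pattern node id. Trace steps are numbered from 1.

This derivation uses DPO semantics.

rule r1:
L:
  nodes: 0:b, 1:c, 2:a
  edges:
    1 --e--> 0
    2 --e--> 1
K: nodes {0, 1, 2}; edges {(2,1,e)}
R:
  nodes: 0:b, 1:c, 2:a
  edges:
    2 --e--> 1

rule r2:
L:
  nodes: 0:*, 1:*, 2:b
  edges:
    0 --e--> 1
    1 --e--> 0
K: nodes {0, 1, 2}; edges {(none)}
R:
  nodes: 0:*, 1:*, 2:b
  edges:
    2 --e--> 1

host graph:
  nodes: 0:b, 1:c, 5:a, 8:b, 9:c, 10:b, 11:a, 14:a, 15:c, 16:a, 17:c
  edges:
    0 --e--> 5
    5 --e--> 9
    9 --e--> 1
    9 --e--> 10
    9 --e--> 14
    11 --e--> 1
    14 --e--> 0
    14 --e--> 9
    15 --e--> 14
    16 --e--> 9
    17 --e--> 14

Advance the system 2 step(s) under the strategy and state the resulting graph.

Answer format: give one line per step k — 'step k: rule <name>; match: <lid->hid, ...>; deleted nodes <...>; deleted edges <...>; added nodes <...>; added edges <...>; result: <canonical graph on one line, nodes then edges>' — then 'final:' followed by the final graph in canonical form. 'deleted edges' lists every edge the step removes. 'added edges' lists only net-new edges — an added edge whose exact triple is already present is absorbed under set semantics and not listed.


step 1: rule r1; match: 0->10, 1->9, 2->5; deleted nodes (none); deleted edges (9,10,e); added nodes (none); added edges (none); result: nodes: 0:b, 1:c, 5:a, 8:b, 9:c, 10:b, 11:a, 14:a, 15:c, 16:a, 17:c edges: (0,5,e); (5,9,e); (9,1,e); (9,14,e); (11,1,e); (14,0,e); (14,9,e); (15,14,e); (16,9,e); (17,14,e)
step 2: rule r2; match: 0->9, 1->14, 2->0; deleted nodes (none); deleted edges (9,14,e); (14,9,e); added nodes (none); added edges (0,14,e); result: nodes: 0:b, 1:c, 5:a, 8:b, 9:c, 10:b, 11:a, 14:a, 15:c, 16:a, 17:c edges: (0,5,e); (0,14,e); (5,9,e); (9,1,e); (11,1,e); (14,0,e); (15,14,e); (16,9,e); (17,14,e)
final:
nodes: 0:b, 1:c, 5:a, 8:b, 9:c, 10:b, 11:a, 14:a, 15:c, 16:a, 17:c
edges: (0,5,e); (0,14,e); (5,9,e); (9,1,e); (11,1,e); (14,0,e); (15,14,e); (16,9,e); (17,14,e)


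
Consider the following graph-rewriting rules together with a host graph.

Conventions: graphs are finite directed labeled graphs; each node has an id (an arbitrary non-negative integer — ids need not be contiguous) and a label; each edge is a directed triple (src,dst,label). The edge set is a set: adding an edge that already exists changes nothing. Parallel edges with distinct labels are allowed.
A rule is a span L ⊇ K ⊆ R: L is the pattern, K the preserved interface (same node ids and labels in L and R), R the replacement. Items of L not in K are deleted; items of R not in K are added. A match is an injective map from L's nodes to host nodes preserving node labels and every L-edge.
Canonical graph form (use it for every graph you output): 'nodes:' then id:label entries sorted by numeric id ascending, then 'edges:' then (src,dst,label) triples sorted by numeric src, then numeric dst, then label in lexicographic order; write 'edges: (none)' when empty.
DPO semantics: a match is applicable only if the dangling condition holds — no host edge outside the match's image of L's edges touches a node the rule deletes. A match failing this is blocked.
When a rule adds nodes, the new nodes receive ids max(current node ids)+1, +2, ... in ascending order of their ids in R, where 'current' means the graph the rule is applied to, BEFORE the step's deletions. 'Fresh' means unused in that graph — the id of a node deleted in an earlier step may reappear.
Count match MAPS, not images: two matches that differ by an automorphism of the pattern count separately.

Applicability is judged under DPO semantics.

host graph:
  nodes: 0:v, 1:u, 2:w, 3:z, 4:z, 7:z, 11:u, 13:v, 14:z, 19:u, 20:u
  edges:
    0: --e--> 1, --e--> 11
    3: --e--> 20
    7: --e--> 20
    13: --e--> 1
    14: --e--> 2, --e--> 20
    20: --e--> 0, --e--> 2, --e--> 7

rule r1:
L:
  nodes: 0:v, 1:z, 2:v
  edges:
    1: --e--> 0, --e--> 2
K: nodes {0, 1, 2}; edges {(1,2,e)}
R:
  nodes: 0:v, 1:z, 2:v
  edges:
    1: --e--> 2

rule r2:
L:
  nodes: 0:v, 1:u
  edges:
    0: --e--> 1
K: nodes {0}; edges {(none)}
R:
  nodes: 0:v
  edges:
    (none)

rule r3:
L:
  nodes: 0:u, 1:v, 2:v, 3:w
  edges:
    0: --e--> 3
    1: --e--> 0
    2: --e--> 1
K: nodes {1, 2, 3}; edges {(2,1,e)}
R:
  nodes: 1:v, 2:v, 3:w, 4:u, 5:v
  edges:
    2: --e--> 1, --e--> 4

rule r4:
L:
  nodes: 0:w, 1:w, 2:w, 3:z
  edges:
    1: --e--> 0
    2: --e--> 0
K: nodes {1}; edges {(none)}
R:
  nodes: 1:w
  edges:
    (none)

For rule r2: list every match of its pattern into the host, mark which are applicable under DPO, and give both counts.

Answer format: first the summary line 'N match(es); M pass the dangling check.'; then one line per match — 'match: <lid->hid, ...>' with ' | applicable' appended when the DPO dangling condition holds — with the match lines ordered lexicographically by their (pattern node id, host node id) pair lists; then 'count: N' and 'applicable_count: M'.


3 match(es); 1 pass the dangling check.
match: 0->0, 1->1
match: 0->0, 1->11 | applicable
match: 0->13, 1->1
count: 3
applicable_count: 1


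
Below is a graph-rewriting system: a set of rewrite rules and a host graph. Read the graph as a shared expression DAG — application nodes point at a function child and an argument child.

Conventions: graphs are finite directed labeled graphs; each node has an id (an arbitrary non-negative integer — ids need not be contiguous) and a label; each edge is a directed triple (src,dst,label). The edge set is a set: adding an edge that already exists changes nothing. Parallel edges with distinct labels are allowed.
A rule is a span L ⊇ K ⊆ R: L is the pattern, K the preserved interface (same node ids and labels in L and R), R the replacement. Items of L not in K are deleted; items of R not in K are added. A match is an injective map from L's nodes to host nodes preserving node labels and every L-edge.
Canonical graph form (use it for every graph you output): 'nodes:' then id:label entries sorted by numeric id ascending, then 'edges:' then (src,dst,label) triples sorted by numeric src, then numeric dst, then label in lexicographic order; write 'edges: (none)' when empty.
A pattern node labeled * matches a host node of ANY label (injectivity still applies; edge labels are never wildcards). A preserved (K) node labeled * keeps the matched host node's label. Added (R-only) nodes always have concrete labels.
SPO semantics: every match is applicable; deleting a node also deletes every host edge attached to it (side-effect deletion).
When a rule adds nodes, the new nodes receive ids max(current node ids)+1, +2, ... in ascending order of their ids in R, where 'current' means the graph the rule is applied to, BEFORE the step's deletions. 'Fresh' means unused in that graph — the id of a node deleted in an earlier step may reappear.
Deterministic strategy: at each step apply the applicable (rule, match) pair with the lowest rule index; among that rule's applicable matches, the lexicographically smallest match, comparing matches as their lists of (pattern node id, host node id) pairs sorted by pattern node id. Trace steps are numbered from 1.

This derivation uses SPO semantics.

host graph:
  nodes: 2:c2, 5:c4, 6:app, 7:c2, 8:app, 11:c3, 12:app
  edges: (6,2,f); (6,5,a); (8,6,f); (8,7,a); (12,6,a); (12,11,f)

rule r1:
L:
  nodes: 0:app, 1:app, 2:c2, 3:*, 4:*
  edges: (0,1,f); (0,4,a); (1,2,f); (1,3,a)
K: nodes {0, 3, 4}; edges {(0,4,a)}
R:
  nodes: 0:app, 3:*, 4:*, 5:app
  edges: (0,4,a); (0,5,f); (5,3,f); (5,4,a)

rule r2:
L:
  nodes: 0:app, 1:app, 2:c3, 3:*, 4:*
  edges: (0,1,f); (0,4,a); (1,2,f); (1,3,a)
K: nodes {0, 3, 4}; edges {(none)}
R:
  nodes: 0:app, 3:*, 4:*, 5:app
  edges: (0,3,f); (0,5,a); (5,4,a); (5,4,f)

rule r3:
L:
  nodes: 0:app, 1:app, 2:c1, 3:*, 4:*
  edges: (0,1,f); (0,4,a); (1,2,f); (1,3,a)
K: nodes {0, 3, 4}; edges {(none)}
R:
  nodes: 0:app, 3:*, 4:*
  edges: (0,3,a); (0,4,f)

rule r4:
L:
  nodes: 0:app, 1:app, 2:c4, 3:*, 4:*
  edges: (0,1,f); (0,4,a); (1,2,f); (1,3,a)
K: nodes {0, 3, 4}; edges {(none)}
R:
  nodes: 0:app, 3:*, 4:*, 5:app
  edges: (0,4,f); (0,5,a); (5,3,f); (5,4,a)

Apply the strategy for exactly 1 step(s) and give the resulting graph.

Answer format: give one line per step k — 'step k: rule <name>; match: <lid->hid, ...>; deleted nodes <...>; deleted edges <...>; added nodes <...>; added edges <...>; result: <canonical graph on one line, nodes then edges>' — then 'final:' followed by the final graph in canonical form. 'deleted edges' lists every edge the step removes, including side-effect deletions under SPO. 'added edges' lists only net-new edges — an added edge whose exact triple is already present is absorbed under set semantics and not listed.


step 1: rule r1; match: 0->8, 1->6, 2->2, 3->5, 4->7; deleted nodes 2, 6; deleted edges (6,2,f); (6,5,a); (8,6,f); (12,6,a); added nodes 13; added edges (8,13,f); (13,5,f); (13,7,a); result: nodes: 5:c4, 7:c2, 8:app, 11:c3, 12:app, 13:app edges: (8,7,a); (8,13,f); (12,11,f); (13,5,f); (13,7,a)
final:
nodes: 5:c4, 7:c2, 8:app, 11:c3, 12:app, 13:app
edges: (8,7,a); (8,13,f); (12,11,f); (13,5,f); (13,7,a)


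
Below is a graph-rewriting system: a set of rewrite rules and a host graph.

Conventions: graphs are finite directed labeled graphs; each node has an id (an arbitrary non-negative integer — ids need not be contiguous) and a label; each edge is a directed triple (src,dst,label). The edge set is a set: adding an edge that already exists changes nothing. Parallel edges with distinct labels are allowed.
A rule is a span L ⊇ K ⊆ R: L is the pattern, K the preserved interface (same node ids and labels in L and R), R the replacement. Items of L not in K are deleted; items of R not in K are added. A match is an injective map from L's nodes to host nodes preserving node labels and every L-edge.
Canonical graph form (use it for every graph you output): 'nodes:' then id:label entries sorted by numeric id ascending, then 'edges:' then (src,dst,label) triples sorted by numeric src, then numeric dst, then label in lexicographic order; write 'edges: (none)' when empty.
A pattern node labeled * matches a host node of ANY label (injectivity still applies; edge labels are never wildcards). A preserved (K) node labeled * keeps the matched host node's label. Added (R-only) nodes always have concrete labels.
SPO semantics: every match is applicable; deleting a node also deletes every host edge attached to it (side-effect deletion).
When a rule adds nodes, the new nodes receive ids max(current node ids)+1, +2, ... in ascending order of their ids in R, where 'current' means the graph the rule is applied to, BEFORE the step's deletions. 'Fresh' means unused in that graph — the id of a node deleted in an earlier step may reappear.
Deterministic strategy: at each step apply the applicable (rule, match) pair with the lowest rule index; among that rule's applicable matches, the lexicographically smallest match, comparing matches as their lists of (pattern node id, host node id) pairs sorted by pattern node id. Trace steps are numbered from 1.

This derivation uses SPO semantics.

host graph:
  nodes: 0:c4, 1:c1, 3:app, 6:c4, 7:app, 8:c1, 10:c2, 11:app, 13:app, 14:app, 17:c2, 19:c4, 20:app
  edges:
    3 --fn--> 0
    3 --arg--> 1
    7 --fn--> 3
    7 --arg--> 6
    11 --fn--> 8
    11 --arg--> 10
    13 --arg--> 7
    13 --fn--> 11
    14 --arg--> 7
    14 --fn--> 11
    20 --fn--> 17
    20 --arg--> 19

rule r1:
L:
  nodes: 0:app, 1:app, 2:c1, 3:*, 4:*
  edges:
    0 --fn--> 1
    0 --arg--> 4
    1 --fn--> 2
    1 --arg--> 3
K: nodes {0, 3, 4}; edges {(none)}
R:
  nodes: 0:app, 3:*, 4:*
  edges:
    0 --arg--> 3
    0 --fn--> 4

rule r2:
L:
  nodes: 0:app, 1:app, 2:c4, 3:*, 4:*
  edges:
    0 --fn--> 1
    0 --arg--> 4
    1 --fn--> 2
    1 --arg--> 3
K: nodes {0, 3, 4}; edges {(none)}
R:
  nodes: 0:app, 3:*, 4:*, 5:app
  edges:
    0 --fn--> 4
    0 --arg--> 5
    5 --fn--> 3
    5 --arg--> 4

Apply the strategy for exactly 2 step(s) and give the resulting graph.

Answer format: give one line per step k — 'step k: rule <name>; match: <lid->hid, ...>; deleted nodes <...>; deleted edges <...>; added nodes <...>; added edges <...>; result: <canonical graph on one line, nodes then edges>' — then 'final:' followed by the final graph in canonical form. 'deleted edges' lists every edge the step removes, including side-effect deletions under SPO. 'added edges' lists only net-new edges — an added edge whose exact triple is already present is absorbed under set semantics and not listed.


step 1: rule r1; match: 0->13, 1->11, 2->8, 3->10, 4->7; deleted nodes 8, 11; deleted edges (11,8,fn); (11,10,arg); (13,7,arg); (13,11,fn); (14,11,fn); added nodes (none); added edges (13,7,fn); (13,10,arg); result: nodes: 0:c4, 1:c1, 3:app, 6:c4, 7:app, 10:c2, 13:app, 14:app, 17:c2, 19:c4, 20:app edges: (3,0,fn); (3,1,arg); (7,3,fn); (7,6,arg); (13,7,fn); (13,10,arg); (14,7,arg); (20,17,fn); (20,19,arg)
step 2: rule r2; match: 0->7, 1->3, 2->0, 3->1, 4->6; deleted nodes 0, 3; deleted edges (3,0,fn); (3,1,arg); (7,3,fn); (7,6,arg); added nodes 21; added edges (7,6,fn); (7,21,arg); (21,1,fn); (21,6,arg); result: nodes: 1:c1, 6:c4, 7:app, 10:c2, 13:app, 14:app, 17:c2, 19:c4, 20:app, 21:app edges: (7,6,fn); (7,21,arg); (13,7,fn); (13,10,arg); (14,7,arg); (20,17,fn); (20,19,arg); (21,1,fn); (21,6,arg)
final:
nodes: 1:c1, 6:c4, 7:app, 10:c2, 13:app, 14:app, 17:c2, 19:c4, 20:app, 21:app
edges: (7,6,fn); (7,21,arg); (13,7,fn); (13,10,arg); (14,7,arg); (20,17,fn); (20,19,arg); (21,1,fn); (21,6,arg)


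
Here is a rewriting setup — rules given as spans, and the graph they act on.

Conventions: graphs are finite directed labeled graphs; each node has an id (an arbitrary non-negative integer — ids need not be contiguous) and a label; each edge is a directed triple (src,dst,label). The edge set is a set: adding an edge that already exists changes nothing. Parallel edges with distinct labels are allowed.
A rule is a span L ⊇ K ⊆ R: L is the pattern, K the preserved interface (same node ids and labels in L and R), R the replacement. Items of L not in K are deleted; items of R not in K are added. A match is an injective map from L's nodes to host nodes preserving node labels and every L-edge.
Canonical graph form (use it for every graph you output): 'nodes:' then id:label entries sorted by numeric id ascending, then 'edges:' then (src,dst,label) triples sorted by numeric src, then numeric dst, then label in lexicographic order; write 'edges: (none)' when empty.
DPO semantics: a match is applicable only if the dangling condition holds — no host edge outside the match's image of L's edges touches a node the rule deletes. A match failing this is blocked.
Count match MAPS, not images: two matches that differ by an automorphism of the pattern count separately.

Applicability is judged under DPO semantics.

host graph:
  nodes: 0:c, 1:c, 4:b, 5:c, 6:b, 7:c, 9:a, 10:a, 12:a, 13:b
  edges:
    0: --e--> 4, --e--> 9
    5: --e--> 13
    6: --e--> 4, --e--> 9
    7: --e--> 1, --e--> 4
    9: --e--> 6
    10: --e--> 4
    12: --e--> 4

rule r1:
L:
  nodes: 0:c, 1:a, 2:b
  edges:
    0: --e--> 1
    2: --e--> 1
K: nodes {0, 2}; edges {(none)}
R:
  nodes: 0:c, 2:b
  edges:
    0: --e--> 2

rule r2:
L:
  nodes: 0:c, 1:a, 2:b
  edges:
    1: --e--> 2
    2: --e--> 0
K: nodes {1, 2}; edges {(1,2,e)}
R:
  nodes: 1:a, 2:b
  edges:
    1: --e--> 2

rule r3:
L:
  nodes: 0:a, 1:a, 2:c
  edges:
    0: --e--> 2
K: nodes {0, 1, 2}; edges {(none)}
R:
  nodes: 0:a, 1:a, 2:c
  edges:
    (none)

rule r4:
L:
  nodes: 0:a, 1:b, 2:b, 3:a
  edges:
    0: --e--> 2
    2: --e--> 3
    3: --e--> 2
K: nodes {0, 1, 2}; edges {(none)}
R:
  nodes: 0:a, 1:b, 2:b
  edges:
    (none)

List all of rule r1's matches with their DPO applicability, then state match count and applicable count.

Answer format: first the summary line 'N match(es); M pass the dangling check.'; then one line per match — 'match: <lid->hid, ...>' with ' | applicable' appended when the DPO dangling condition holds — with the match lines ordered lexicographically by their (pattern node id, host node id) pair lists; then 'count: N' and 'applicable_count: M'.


1 match(es); 0 pass the dangling check.
match: 0->0, 1->9, 2->6
count: 1
applicable_count: 0


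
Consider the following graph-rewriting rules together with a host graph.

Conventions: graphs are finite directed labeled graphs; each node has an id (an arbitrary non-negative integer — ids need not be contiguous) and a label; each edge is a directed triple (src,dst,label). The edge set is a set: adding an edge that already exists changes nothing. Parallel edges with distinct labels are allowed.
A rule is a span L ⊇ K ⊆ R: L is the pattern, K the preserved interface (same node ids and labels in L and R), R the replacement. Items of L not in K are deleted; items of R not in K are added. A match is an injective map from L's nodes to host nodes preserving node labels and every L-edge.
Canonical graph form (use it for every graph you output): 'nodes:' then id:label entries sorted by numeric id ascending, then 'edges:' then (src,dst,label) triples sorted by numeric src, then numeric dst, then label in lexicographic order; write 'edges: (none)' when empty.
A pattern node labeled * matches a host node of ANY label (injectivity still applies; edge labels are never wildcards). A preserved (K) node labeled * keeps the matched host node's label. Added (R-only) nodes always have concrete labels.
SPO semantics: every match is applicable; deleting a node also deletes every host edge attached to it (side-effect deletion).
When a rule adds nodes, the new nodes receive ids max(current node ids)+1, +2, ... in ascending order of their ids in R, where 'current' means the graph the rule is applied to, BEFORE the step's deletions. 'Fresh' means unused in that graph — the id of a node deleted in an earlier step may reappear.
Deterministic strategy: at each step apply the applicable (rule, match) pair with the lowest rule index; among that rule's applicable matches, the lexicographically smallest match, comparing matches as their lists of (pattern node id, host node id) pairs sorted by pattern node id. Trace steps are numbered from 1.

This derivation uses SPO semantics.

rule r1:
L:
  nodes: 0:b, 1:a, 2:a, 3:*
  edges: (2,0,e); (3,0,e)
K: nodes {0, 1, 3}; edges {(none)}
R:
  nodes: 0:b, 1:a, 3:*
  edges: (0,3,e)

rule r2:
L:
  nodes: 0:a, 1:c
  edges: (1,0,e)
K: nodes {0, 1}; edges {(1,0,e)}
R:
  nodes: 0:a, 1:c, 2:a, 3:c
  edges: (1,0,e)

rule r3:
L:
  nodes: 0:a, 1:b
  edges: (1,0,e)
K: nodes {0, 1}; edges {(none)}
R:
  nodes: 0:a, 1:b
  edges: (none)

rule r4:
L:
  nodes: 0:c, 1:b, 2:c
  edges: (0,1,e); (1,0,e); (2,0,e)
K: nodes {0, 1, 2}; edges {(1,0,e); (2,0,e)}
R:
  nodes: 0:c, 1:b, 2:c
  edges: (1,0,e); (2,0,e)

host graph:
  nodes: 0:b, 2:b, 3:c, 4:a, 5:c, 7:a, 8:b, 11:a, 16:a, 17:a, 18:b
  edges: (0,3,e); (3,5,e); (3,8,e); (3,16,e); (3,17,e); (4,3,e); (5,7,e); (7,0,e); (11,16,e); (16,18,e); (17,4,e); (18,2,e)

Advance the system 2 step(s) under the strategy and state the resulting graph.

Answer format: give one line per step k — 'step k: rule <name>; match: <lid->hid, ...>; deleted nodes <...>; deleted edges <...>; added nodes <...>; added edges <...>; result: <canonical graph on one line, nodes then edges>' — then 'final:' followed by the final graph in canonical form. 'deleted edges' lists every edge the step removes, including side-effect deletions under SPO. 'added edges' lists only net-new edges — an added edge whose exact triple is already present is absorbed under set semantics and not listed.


step 1: rule r2; match: 0->7, 1->5; deleted nodes (none); deleted edges (none); added nodes 19, 20; added edges (none); result: nodes: 0:b, 2:b, 3:c, 4:a, 5:c, 7:a, 8:b, 11:a, 16:a, 17:a, 18:b, 19:a, 20:c edges: (0,3,e); (3,5,e); (3,8,e); (3,16,e); (3,17,e); (4,3,e); (5,7,e); (7,0,e); (11,16,e); (16,18,e); (17,4,e); (18,2,e)
step 2: rule r2; match: 0->7, 1->5; deleted nodes (none); deleted edges (none); added nodes 21, 22; added edges (none); result: nodes: 0:b, 2:b, 3:c, 4:a, 5:c, 7:a, 8:b, 11:a, 16:a, 17:a, 18:b, 19:a, 20:c, 21:a, 22:c edges: (0,3,e); (3,5,e); (3,8,e); (3,16,e); (3,17,e); (4,3,e); (5,7,e); (7,0,e); (11,16,e); (16,18,e); (17,4,e); (18,2,e)
final:
nodes: 0:b, 2:b, 3:c, 4:a, 5:c, 7:a, 8:b, 11:a, 16:a, 17:a, 18:b, 19:a, 20:c, 21:a, 22:c
edges: (0,3,e); (3,5,e); (3,8,e); (3,16,e); (3,17,e); (4,3,e); (5,7,e); (7,0,e); (11,16,e); (16,18,e); (17,4,e); (18,2,e)


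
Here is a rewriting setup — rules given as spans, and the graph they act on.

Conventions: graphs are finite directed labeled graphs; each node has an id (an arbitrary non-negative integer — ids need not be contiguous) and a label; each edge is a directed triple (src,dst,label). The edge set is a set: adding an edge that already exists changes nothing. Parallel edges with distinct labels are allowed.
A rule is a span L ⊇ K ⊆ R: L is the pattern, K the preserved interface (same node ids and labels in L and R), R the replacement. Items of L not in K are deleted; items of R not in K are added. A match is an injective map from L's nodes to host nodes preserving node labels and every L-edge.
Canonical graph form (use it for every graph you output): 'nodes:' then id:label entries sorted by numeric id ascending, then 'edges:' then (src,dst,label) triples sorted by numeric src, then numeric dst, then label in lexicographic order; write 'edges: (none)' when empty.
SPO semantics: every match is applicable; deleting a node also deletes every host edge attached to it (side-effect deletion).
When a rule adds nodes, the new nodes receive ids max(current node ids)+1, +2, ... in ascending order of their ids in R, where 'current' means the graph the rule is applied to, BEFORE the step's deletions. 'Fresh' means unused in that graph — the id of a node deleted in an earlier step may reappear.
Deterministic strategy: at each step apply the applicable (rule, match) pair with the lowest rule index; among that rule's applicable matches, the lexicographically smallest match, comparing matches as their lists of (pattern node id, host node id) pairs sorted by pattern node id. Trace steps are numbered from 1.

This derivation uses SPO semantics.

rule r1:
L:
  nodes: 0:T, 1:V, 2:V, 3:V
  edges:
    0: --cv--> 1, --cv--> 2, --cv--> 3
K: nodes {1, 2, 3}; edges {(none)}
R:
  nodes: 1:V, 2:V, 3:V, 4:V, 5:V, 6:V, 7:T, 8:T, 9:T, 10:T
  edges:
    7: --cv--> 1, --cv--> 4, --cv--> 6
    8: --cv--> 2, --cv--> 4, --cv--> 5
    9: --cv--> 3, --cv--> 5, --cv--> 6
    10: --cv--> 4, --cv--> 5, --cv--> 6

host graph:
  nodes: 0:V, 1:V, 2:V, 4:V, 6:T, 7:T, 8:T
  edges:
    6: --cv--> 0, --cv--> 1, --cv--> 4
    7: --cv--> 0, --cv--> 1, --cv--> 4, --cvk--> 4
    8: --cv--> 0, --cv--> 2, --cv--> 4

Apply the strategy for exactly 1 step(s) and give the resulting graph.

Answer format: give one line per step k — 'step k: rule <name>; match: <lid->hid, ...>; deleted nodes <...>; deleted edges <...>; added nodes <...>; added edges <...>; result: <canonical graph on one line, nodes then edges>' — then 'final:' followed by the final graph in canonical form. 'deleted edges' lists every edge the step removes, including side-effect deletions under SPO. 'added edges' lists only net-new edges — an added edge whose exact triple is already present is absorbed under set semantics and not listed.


step 1: rule r1; match: 0->6, 1->0, 2->1, 3->4; deleted nodes 6; deleted edges (6,0,cv); (6,1,cv); (6,4,cv); added nodes 9, 10, 11, 12, 13, 14, 15; added edges (12,0,cv); (12,9,cv); (12,11,cv); (13,1,cv); (13,9,cv); (13,10,cv); (14,4,cv); (14,10,cv); (14,11,cv); (15,9,cv); (15,10,cv); (15,11,cv); result: nodes: 0:V, 1:V, 2:V, 4:V, 7:T, 8:T, 9:V, 10:V, 11:V, 12:T, 13:T, 14:T, 15:T edges: (7,0,cv); (7,1,cv); (7,4,cv); (7,4,cvk); (8,0,cv); (8,2,cv); (8,4,cv); (12,0,cv); (12,9,cv); (12,11,cv); (13,1,cv); (13,9,cv); (13,10,cv); (14,4,cv); (14,10,cv); (14,11,cv); (15,9,cv); (15,10,cv); (15,11,cv)
final:
nodes: 0:V, 1:V, 2:V, 4:V, 7:T, 8:T, 9:V, 10:V, 11:V, 12:T, 13:T, 14:T, 15:T
edges: (7,0,cv); (7,1,cv); (7,4,cv); (7,4,cvk); (8,0,cv); (8,2,cv); (8,4,cv); (12,0,cv); (12,9,cv); (12,11,cv); (13,1,cv); (13,9,cv); (13,10,cv); (14,4,cv); (14,10,cv); (14,11,cv); (15,9,cv); (15,10,cv); (15,11,cv)


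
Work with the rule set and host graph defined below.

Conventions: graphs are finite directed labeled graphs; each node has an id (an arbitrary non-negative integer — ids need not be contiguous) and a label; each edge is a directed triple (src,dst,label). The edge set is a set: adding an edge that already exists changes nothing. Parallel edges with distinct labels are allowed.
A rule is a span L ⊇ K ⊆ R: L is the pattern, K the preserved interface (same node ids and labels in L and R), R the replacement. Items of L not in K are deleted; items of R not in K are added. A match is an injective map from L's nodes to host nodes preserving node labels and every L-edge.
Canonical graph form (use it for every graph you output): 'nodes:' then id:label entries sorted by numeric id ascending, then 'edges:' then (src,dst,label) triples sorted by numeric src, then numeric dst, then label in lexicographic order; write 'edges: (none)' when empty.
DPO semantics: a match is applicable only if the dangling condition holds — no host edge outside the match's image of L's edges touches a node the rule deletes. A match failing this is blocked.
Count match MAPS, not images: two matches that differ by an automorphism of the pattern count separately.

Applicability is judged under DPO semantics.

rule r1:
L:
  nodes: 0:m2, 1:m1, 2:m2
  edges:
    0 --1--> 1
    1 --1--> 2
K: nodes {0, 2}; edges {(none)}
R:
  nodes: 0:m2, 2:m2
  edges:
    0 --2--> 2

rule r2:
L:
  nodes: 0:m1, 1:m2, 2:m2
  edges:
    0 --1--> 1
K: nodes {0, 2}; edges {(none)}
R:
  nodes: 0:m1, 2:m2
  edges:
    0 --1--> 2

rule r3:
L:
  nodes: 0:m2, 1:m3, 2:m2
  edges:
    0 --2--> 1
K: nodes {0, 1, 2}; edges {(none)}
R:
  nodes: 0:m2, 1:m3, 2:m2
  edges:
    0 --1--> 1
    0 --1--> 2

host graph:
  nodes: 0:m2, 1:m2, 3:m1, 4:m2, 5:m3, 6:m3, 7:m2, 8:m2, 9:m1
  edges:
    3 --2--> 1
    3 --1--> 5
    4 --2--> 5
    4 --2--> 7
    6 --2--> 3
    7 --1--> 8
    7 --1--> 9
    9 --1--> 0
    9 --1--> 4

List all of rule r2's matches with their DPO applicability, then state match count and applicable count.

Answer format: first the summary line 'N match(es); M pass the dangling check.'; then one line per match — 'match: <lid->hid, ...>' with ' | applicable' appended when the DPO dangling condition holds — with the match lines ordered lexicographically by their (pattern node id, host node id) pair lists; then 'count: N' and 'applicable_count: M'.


8 match(es); 4 pass the dangling check.
match: 0->9, 1->0, 2->1 | applicable
match: 0->9, 1->0, 2->4 | applicable
match: 0->9, 1->0, 2->7 | applicable
match: 0->9, 1->0, 2->8 | applicable
match: 0->9, 1->4, 2->0
match: 0->9, 1->4, 2->1
match: 0->9, 1->4, 2->7
match: 0->9, 1->4, 2->8
count: 8
applicable_count: 4


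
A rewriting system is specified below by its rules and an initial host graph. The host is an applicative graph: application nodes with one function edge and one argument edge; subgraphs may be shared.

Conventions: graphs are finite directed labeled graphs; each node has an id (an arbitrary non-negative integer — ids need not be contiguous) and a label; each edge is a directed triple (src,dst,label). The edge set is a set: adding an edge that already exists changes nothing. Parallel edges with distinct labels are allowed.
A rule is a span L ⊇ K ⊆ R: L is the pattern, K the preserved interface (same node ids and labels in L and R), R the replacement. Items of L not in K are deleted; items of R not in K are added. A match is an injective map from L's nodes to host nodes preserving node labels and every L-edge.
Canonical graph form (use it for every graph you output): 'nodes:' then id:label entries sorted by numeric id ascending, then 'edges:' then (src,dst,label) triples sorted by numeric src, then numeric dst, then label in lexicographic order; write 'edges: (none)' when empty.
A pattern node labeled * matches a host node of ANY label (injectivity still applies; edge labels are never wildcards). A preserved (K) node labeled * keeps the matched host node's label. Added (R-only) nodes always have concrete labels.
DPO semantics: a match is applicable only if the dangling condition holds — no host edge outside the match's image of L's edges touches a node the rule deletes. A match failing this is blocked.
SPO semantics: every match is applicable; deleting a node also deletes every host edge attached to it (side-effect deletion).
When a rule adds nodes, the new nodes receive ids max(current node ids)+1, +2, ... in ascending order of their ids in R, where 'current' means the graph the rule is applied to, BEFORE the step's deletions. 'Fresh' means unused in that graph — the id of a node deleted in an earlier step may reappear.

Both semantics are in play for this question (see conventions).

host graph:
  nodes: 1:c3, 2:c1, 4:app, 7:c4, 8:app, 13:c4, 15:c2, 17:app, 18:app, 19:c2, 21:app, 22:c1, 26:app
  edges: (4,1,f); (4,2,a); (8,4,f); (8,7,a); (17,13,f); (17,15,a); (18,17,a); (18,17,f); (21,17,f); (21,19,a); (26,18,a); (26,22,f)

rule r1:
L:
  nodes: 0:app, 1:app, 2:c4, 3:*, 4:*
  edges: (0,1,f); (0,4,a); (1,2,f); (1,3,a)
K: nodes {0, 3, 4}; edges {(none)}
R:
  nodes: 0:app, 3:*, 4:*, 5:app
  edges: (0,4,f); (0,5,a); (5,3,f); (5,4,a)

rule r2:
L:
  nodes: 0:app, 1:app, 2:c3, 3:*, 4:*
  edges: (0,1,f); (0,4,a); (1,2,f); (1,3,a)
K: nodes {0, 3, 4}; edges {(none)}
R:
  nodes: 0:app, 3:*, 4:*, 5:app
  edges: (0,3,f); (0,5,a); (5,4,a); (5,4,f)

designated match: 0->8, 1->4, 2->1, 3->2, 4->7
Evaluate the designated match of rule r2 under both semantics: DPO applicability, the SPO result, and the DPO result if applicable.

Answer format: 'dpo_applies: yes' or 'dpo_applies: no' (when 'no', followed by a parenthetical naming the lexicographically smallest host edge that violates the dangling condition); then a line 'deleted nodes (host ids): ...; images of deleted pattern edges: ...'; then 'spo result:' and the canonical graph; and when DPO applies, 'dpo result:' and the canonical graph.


dpo_applies: yes
deleted nodes (host ids): 1, 4; images of deleted pattern edges: (4,1,f); (4,2,a); (8,4,f); (8,7,a)
spo result:
nodes: 2:c1, 7:c4, 8:app, 13:c4, 15:c2, 17:app, 18:app, 19:c2, 21:app, 22:c1, 26:app, 27:app
edges: (8,2,f); (8,27,a); (17,13,f); (17,15,a); (18,17,a); (18,17,f); (21,17,f); (21,19,a); (26,18,a); (26,22,f); (27,7,a); (27,7,f)
dpo result:
nodes: 2:c1, 7:c4, 8:app, 13:c4, 15:c2, 17:app, 18:app, 19:c2, 21:app, 22:c1, 26:app, 27:app
edges: (8,2,f); (8,27,a); (17,13,f); (17,15,a); (18,17,a); (18,17,f); (21,17,f); (21,19,a); (26,18,a); (26,22,f); (27,7,a); (27,7,f)


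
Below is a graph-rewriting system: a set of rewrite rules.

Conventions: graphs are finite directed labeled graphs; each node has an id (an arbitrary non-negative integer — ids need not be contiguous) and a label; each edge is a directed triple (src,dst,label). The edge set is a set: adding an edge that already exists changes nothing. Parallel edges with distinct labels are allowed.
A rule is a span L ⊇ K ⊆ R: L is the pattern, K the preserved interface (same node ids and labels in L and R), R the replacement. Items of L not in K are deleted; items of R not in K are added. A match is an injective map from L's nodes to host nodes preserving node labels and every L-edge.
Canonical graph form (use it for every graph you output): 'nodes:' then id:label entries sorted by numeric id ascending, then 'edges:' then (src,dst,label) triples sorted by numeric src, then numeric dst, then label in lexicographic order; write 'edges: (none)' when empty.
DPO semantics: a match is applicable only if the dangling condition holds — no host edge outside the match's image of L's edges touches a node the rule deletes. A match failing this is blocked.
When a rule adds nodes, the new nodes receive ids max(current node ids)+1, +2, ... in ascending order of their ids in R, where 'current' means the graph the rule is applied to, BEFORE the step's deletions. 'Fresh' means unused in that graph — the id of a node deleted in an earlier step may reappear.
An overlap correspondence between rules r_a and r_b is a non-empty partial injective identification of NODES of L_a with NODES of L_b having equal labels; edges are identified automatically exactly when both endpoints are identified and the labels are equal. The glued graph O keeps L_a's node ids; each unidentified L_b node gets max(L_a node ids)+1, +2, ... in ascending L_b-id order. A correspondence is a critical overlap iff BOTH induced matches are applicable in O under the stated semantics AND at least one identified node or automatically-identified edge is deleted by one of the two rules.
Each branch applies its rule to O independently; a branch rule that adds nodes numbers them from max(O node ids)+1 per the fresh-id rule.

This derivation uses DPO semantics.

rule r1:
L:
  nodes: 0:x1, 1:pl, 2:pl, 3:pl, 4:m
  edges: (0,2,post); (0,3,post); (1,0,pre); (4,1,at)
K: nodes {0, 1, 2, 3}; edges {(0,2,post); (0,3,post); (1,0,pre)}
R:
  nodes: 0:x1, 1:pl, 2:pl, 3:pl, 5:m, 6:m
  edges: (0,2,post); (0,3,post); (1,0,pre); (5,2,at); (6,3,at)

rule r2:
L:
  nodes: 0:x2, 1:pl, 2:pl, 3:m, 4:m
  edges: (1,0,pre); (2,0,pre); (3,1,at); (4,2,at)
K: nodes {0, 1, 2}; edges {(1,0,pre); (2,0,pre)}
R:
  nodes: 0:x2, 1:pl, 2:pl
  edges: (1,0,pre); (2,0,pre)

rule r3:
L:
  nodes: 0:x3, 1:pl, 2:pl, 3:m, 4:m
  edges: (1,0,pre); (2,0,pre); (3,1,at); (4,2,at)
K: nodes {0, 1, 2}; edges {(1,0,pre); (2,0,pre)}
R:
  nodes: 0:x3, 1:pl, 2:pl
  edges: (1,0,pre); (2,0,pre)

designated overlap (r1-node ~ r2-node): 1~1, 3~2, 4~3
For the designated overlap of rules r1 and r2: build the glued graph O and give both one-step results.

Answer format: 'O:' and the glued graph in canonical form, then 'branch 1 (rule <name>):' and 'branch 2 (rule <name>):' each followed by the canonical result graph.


O:
nodes: 0:x1, 1:pl, 2:pl, 3:pl, 4:m, 5:x2, 6:m
edges: (0,2,post); (0,3,post); (1,0,pre); (1,5,pre); (3,5,pre); (4,1,at); (6,3,at)
branch 1 (rule r1):
nodes: 0:x1, 1:pl, 2:pl, 3:pl, 5:x2, 6:m, 7:m, 8:m
edges: (0,2,post); (0,3,post); (1,0,pre); (1,5,pre); (3,5,pre); (6,3,at); (7,2,at); (8,3,at)
branch 2 (rule r2):
nodes: 0:x1, 1:pl, 2:pl, 3:pl, 5:x2
edges: (0,2,post); (0,3,post); (1,0,pre); (1,5,pre); (3,5,pre)


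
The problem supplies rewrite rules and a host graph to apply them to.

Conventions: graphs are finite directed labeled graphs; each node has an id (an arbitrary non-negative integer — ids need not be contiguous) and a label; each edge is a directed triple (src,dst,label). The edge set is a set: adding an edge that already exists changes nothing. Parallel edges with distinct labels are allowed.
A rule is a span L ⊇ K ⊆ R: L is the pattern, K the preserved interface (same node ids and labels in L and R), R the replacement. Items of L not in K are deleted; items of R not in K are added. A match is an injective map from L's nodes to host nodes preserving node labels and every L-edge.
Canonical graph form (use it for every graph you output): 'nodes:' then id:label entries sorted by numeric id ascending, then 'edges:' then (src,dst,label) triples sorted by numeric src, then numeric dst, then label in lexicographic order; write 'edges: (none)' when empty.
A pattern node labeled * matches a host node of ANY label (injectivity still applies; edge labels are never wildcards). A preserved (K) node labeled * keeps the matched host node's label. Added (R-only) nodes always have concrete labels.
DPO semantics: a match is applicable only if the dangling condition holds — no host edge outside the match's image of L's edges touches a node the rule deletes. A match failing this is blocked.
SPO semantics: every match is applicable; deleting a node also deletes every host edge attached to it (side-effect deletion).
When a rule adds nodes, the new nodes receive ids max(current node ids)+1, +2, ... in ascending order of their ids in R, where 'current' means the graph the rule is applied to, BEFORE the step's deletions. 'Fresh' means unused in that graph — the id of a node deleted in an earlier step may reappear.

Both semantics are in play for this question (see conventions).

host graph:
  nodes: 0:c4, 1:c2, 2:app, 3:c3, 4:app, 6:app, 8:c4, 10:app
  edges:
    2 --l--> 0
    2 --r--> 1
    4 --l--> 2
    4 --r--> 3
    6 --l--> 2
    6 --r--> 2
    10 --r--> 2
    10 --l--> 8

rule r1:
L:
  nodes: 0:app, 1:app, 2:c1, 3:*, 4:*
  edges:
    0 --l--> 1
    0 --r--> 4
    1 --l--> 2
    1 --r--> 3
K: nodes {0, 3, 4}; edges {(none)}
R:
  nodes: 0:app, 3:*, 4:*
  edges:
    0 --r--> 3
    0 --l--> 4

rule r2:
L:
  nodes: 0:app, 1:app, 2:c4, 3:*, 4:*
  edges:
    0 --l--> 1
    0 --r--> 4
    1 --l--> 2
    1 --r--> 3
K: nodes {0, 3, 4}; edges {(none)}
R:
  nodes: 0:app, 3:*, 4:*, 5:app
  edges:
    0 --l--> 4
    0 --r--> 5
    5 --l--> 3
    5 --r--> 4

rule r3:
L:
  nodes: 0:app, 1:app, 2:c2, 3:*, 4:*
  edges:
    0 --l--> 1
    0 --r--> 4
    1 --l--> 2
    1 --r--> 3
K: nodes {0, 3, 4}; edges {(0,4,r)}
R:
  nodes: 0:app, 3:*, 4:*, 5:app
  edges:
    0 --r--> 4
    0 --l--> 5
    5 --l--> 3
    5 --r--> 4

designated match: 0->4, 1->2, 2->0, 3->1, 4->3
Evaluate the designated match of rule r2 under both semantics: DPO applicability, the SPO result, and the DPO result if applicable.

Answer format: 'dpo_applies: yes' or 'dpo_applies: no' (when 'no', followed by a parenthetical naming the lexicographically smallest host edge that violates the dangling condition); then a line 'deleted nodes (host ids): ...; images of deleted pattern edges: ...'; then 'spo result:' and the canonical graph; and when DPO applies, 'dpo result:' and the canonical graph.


dpo_applies: no
(the rule deletes node 2, which keeps host edge (6,2,l) outside the match image — the dangling condition fails, DPO blocks; SPO proceeds and side-deletes such edges)
deleted nodes (host ids): 0, 2; images of deleted pattern edges: (2,0,l); (2,1,r); (4,2,l); (4,3,r)
spo result:
nodes: 1:c2, 3:c3, 4:app, 6:app, 8:c4, 10:app, 11:app
edges: (4,3,l); (4,11,r); (10,8,l); (11,1,l); (11,3,r)
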